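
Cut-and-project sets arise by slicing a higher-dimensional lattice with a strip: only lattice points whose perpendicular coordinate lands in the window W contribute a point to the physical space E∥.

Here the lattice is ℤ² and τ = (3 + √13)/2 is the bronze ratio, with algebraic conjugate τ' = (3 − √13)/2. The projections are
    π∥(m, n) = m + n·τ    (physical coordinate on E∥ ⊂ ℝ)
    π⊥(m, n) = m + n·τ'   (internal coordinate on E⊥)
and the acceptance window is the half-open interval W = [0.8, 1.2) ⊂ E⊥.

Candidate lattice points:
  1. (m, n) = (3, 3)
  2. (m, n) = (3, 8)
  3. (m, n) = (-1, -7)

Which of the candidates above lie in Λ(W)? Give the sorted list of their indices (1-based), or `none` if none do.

τ' = (3−√13)/2 ≈ -0.302776.
[1] lift (3,3): star map gives 2.091673; window check 0.8 ≤ 2.091673 < 1.2 is false → out
[2] lift (3,8): star map gives 0.577795; window check 0.8 ≤ 0.577795 < 1.2 is false → out
[3] lift (-1,-7): star map gives 1.119429; window check 0.8 ≤ 1.119429 < 1.2 is true → IN Λ

3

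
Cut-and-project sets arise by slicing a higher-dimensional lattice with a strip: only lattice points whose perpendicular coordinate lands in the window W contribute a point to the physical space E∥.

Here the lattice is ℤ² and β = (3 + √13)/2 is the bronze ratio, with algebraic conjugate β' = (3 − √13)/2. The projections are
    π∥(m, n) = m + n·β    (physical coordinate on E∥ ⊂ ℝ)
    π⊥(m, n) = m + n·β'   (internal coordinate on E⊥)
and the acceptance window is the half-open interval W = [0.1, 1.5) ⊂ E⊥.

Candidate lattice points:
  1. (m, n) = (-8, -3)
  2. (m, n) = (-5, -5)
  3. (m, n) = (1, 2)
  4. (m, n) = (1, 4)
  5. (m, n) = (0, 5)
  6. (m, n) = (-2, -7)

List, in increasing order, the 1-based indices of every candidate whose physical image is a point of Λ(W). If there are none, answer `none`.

3, 6

Compute β' = (3−√13)/2 = -0.3028, so π⊥(m,n) = m -0.3028·n.
candidate 1: (m,n)=(-8,-3) → π∥ = -8-3·β ≈ -17.9083, π⊥ = -8-3·β' ≈ -7.0917 ∉ [0.1, 1.5) ⇒ out
candidate 2: (m,n)=(-5,-5) → π∥ = -5-5·β ≈ -21.5139, π⊥ = -5-5·β' ≈ -3.4861 ∉ [0.1, 1.5) ⇒ out
candidate 3: (m,n)=(1,2) → π∥ = 1+2·β ≈ 7.6056, π⊥ = 1+2·β' ≈ 0.3944 ∈ [0.1, 1.5) ⇒ IN Λ
candidate 4: (m,n)=(1,4) → π∥ = 1+4·β ≈ 14.2111, π⊥ = 1+4·β' ≈ -0.2111 ∉ [0.1, 1.5) ⇒ out
candidate 5: (m,n)=(0,5) → π∥ = 0+5·β ≈ 16.5139, π⊥ = 0+5·β' ≈ -1.5139 ∉ [0.1, 1.5) ⇒ out
candidate 6: (m,n)=(-2,-7) → π∥ = -2-7·β ≈ -25.1194, π⊥ = -2-7·β' ≈ 0.1194 ∈ [0.1, 1.5) ⇒ IN Λ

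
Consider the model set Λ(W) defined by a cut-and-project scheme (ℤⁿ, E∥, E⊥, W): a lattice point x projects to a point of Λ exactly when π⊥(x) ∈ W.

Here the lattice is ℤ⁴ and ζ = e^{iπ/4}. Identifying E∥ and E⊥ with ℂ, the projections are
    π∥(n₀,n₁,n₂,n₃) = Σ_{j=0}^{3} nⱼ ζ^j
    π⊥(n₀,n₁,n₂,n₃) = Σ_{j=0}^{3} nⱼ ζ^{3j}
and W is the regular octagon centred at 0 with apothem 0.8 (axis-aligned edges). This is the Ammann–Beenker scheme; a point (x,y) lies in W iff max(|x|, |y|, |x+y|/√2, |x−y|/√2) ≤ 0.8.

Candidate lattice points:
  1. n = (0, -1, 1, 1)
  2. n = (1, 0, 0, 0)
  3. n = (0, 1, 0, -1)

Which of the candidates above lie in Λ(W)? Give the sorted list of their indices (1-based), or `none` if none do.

Internal map: ζ^{3j} for j=0..3 gives (1,0), (−√2/2,√2/2), (0,−1), (√2/2,√2/2).
candidate 1: n = (0, -1, 1, 1) → π⊥ ≈ (+1.4142, -1.0000); max(|x|,|y|,|x±y|/√2) = 1.7071 > 0.8 ⇒ ∉ W
candidate 2: n = (1, 0, 0, 0) → π⊥ ≈ (+1.0000, +0.0000); max(|x|,|y|,|x±y|/√2) = 1.0000 > 0.8 ⇒ ∉ W
candidate 3: n = (0, 1, 0, -1) → π⊥ ≈ (-1.4142, +0.0000); max(|x|,|y|,|x±y|/√2) = 1.4142 > 0.8 ⇒ ∉ W

none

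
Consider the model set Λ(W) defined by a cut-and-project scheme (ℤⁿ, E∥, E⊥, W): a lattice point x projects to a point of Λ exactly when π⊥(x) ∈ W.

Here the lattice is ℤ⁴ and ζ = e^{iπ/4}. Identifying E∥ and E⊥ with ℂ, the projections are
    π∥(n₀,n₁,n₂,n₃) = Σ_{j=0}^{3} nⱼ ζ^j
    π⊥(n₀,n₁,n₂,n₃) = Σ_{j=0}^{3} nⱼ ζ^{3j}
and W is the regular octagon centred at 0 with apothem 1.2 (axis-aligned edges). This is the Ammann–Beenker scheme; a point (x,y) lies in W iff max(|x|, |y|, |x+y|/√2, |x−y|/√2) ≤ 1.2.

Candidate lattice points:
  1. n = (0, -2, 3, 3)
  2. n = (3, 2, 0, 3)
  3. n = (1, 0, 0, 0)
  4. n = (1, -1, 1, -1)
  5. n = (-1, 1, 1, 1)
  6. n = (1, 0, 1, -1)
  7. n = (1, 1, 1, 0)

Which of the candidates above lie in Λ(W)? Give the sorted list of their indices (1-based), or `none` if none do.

3, 5, 7

Internal map: ζ^{3j} for j=0..3 gives (1,0), (−√2/2,√2/2), (0,−1), (√2/2,√2/2).
candidate 1: n = (0, -2, 3, 3) → π⊥ ≈ (+3.53553, -2.29289); max(|x|,|y|,|x±y|/√2) = 4.12132 > 1.2 ⇒ ∉ W
candidate 2: n = (3, 2, 0, 3) → π⊥ ≈ (+3.70711, +3.53553); max(|x|,|y|,|x±y|/√2) = 5.12132 > 1.2 ⇒ ∉ W
candidate 3: n = (1, 0, 0, 0) → π⊥ ≈ (+1.00000, +0.00000); max(|x|,|y|,|x±y|/√2) = 1.00000 ≤ 1.2 ⇒ ∈ W
candidate 4: n = (1, -1, 1, -1) → π⊥ ≈ (+1.00000, -2.41421); max(|x|,|y|,|x±y|/√2) = 2.41421 > 1.2 ⇒ ∉ W
candidate 5: n = (-1, 1, 1, 1) → π⊥ ≈ (-1.00000, +0.41421); max(|x|,|y|,|x±y|/√2) = 1.00000 ≤ 1.2 ⇒ ∈ W
candidate 6: n = (1, 0, 1, -1) → π⊥ ≈ (+0.29289, -1.70711); max(|x|,|y|,|x±y|/√2) = 1.70711 > 1.2 ⇒ ∉ W
candidate 7: n = (1, 1, 1, 0) → π⊥ ≈ (+0.29289, -0.29289); max(|x|,|y|,|x±y|/√2) = 0.41421 ≤ 1.2 ⇒ ∈ W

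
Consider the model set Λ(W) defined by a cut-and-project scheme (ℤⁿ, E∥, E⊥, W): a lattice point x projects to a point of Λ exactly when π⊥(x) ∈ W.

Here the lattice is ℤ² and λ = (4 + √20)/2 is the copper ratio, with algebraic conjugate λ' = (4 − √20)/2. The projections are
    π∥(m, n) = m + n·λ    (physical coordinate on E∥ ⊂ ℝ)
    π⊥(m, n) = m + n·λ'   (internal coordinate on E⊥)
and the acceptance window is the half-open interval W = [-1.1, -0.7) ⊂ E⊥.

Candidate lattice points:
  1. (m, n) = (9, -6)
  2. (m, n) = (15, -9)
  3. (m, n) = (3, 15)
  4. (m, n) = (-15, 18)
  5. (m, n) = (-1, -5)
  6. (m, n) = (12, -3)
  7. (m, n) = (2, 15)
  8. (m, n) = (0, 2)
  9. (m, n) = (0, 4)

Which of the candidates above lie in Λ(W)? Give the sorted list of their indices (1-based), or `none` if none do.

9

Compute λ' = (4−√20)/2 = -0.23607, so π⊥(m,n) = m -0.23607·n.
candidate 1: (m,n)=(9,-6) → π∥ = 9-6·λ ≈ -16.41641, π⊥ = 9-6·λ' ≈ 10.41641 ∉ [-1.1, -0.7) ⇒ out
candidate 2: (m,n)=(15,-9) → π∥ = 15-9·λ ≈ -23.12461, π⊥ = 15-9·λ' ≈ 17.12461 ∉ [-1.1, -0.7) ⇒ out
candidate 3: (m,n)=(3,15) → π∥ = 3+15·λ ≈ 66.54102, π⊥ = 3+15·λ' ≈ -0.54102 ∉ [-1.1, -0.7) ⇒ out
candidate 4: (m,n)=(-15,18) → π∥ = -15+18·λ ≈ 61.24922, π⊥ = -15+18·λ' ≈ -19.24922 ∉ [-1.1, -0.7) ⇒ out
candidate 5: (m,n)=(-1,-5) → π∥ = -1-5·λ ≈ -22.18034, π⊥ = -1-5·λ' ≈ 0.18034 ∉ [-1.1, -0.7) ⇒ out
candidate 6: (m,n)=(12,-3) → π∥ = 12-3·λ ≈ -0.70820, π⊥ = 12-3·λ' ≈ 12.70820 ∉ [-1.1, -0.7) ⇒ out
candidate 7: (m,n)=(2,15) → π∥ = 2+15·λ ≈ 65.54102, π⊥ = 2+15·λ' ≈ -1.54102 ∉ [-1.1, -0.7) ⇒ out
candidate 8: (m,n)=(0,2) → π∥ = 0+2·λ ≈ 8.47214, π⊥ = 0+2·λ' ≈ -0.47214 ∉ [-1.1, -0.7) ⇒ out
candidate 9: (m,n)=(0,4) → π∥ = 0+4·λ ≈ 16.94427, π⊥ = 0+4·λ' ≈ -0.94427 ∈ [-1.1, -0.7) ⇒ IN Λ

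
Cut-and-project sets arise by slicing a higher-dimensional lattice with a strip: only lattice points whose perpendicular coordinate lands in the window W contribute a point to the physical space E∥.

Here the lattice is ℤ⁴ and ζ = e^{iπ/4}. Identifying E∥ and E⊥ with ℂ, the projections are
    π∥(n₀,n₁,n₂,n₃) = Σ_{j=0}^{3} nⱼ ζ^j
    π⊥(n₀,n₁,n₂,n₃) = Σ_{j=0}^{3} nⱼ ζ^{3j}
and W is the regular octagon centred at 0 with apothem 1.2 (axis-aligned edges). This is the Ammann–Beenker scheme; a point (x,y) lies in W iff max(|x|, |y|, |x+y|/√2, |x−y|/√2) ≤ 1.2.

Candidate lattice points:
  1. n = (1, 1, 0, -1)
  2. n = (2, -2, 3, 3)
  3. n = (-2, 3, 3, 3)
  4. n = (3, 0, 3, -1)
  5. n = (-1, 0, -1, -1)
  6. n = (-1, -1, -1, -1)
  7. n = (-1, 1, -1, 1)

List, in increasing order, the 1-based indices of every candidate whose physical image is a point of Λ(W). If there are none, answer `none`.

1, 6

π⊥(n) = n₀ + n₁ζ³ + n₂ζ⁶ + n₃ζ⁹ where ζ = e^{iπ/4}.
#1 (1, 1, 0, -1): internal (-0.414214, 0.000000); octagon support 0.414214 vs apothem 1.2 → ∈ W
#2 (2, -2, 3, 3): internal (5.535534, -2.292893); octagon support 5.535534 vs apothem 1.2 → ∉ W
#3 (-2, 3, 3, 3): internal (-2.000000, 1.242641); octagon support 2.292893 vs apothem 1.2 → ∉ W
#4 (3, 0, 3, -1): internal (2.292893, -3.707107); octagon support 4.242641 vs apothem 1.2 → ∉ W
#5 (-1, 0, -1, -1): internal (-1.707107, 0.292893); octagon support 1.707107 vs apothem 1.2 → ∉ W
#6 (-1, -1, -1, -1): internal (-1.000000, -0.414214); octagon support 1.000000 vs apothem 1.2 → ∈ W
#7 (-1, 1, -1, 1): internal (-1.000000, 2.414214); octagon support 2.414214 vs apothem 1.2 → ∉ W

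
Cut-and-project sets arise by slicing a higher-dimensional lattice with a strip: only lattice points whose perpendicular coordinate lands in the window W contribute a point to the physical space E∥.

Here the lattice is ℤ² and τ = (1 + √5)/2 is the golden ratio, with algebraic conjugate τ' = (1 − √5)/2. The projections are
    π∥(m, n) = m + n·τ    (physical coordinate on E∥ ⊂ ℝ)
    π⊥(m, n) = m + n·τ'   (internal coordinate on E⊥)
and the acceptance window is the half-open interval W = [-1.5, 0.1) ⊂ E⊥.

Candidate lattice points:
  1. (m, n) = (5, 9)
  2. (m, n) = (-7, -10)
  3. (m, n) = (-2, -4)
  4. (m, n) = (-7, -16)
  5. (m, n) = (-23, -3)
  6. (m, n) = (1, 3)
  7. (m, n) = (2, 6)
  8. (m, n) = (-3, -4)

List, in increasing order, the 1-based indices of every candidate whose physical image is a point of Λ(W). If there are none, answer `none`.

Numerically τ ≈ 1.61803 and τ' = −1/τ ≈ -0.61803.
#1 (5,9): internal coord 5 + (9)·τ' = -0.56231; -0.56231 ∈ [-1.5, 0.1) → IN Λ
#2 (-7,-10): internal coord -7 + (-10)·τ' = -0.81966; -0.81966 ∈ [-1.5, 0.1) → IN Λ
#3 (-2,-4): internal coord -2 + (-4)·τ' = +0.47214; +0.47214 ∉ [-1.5, 0.1) → out
#4 (-7,-16): internal coord -7 + (-16)·τ' = +2.88854; +2.88854 ∉ [-1.5, 0.1) → out
#5 (-23,-3): internal coord -23 + (-3)·τ' = -21.14590; -21.14590 ∉ [-1.5, 0.1) → out
#6 (1,3): internal coord 1 + (3)·τ' = -0.85410; -0.85410 ∈ [-1.5, 0.1) → IN Λ
#7 (2,6): internal coord 2 + (6)·τ' = -1.70820; -1.70820 ∉ [-1.5, 0.1) → out
#8 (-3,-4): internal coord -3 + (-4)·τ' = -0.52786; -0.52786 ∈ [-1.5, 0.1) → IN Λ

1, 2, 6, 8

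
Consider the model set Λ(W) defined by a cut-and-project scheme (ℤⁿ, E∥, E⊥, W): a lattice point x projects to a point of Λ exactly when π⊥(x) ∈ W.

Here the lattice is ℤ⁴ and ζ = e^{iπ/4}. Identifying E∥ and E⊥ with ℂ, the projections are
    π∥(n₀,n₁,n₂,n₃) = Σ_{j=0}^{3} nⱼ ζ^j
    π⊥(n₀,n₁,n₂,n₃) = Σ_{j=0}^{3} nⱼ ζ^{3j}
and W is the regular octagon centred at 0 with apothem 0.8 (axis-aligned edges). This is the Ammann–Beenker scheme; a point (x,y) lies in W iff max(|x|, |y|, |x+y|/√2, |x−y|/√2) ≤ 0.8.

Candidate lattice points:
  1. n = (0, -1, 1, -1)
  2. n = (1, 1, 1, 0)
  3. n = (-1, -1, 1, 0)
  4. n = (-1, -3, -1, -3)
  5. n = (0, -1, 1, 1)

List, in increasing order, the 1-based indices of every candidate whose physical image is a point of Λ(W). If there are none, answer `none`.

With ζ = e^{iπ/4} the internal vectors are ζ^0,ζ^3,ζ^6,ζ^9.
#1 (0, -1, 1, -1): internal (0.000000, -2.414214); octagon support 2.414214 vs apothem 0.8 → ∉ W
#2 (1, 1, 1, 0): internal (0.292893, -0.292893); octagon support 0.414214 vs apothem 0.8 → ∈ W
#3 (-1, -1, 1, 0): internal (-0.292893, -1.707107); octagon support 1.707107 vs apothem 0.8 → ∉ W
#4 (-1, -3, -1, -3): internal (-1.000000, -3.242641); octagon support 3.242641 vs apothem 0.8 → ∉ W
#5 (0, -1, 1, 1): internal (1.414214, -1.000000); octagon support 1.707107 vs apothem 0.8 → ∉ W

2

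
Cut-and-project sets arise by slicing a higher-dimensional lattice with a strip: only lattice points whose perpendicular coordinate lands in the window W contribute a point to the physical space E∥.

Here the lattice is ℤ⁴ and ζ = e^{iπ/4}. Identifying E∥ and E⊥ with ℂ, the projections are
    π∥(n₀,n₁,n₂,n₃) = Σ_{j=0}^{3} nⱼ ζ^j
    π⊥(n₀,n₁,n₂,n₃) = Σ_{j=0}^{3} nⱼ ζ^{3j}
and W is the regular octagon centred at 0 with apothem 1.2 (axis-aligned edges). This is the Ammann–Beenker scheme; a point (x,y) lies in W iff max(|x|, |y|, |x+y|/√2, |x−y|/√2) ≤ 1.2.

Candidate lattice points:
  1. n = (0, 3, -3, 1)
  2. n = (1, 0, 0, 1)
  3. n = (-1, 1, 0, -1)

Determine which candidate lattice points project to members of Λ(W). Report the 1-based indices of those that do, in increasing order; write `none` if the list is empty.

none

With ζ = e^{iπ/4} the internal vectors are ζ^0,ζ^3,ζ^6,ζ^9.
candidate 1: n = (0, 3, -3, 1) → π⊥ ≈ (-1.41421, +5.82843); max(|x|,|y|,|x±y|/√2) = 5.82843 > 1.2 ⇒ ∉ W
candidate 2: n = (1, 0, 0, 1) → π⊥ ≈ (+1.70711, +0.70711); max(|x|,|y|,|x±y|/√2) = 1.70711 > 1.2 ⇒ ∉ W
candidate 3: n = (-1, 1, 0, -1) → π⊥ ≈ (-2.41421, +0.00000); max(|x|,|y|,|x±y|/√2) = 2.41421 > 1.2 ⇒ ∉ W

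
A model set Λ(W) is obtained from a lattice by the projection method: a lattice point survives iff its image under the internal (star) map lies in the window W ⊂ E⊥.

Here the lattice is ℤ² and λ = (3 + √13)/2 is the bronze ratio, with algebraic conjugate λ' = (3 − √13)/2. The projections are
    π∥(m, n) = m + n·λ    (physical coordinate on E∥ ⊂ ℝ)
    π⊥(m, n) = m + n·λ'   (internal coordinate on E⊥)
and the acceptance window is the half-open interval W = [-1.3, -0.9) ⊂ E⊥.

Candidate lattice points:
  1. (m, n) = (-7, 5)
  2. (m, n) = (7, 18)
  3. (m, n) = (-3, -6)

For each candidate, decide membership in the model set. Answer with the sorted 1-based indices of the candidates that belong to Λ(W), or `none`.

3

Compute λ' = (3−√13)/2 = -0.30278, so π⊥(m,n) = m -0.30278·n.
candidate 1: (m,n)=(-7,5) → π∥ = -7+5·λ ≈ 9.51388, π⊥ = -7+5·λ' ≈ -8.51388 ∉ [-1.3, -0.9) ⇒ out
candidate 2: (m,n)=(7,18) → π∥ = 7+18·λ ≈ 66.44996, π⊥ = 7+18·λ' ≈ 1.55004 ∉ [-1.3, -0.9) ⇒ out
candidate 3: (m,n)=(-3,-6) → π∥ = -3-6·λ ≈ -22.81665, π⊥ = -3-6·λ' ≈ -1.18335 ∈ [-1.3, -0.9) ⇒ IN Λ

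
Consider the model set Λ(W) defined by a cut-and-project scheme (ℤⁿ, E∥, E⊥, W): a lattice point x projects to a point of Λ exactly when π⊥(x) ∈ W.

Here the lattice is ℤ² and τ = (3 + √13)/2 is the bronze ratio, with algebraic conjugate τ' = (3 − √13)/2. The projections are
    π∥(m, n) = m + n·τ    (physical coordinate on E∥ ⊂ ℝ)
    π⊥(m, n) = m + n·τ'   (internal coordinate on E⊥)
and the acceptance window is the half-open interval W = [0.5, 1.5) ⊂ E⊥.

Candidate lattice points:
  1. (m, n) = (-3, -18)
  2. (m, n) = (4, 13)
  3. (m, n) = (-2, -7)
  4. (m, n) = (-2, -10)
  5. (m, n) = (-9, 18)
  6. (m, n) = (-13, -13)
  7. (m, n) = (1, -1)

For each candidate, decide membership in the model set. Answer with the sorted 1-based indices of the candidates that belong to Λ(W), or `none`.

Compute τ' = (3−√13)/2 = -0.302776, so π⊥(m,n) = m -0.302776·n.
#1 (-3,-18): internal coord -3 + (-18)·τ' = +2.449961; +2.449961 ∉ [0.5, 1.5) → out
#2 (4,13): internal coord 4 + (13)·τ' = +0.063917; +0.063917 ∉ [0.5, 1.5) → out
#3 (-2,-7): internal coord -2 + (-7)·τ' = +0.119429; +0.119429 ∉ [0.5, 1.5) → out
#4 (-2,-10): internal coord -2 + (-10)·τ' = +1.027756; +1.027756 ∈ [0.5, 1.5) → IN Λ
#5 (-9,18): internal coord -9 + (18)·τ' = -14.449961; -14.449961 ∉ [0.5, 1.5) → out
#6 (-13,-13): internal coord -13 + (-13)·τ' = -9.063917; -9.063917 ∉ [0.5, 1.5) → out
#7 (1,-1): internal coord 1 + (-1)·τ' = +1.302776; +1.302776 ∈ [0.5, 1.5) → IN Λ

4, 7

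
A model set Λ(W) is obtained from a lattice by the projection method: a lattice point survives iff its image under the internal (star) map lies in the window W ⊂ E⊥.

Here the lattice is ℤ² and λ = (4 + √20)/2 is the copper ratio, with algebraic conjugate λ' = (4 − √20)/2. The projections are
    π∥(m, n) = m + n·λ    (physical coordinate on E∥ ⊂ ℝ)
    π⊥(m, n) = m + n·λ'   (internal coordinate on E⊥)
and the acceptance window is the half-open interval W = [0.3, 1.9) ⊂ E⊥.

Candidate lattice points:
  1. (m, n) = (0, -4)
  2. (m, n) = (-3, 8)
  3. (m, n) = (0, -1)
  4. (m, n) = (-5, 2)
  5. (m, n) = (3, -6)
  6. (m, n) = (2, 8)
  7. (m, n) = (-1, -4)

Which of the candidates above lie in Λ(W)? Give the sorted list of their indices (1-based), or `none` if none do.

1

Numerically λ ≈ 4.23607 and λ' = −1/λ ≈ -0.23607.
[1] lift (0,-4): star map gives 0.94427; window check 0.3 ≤ 0.94427 < 1.9 is true → IN Λ
[2] lift (-3,8): star map gives -4.88854; window check 0.3 ≤ -4.88854 < 1.9 is false → out
[3] lift (0,-1): star map gives 0.23607; window check 0.3 ≤ 0.23607 < 1.9 is false → out
[4] lift (-5,2): star map gives -5.47214; window check 0.3 ≤ -5.47214 < 1.9 is false → out
[5] lift (3,-6): star map gives 4.41641; window check 0.3 ≤ 4.41641 < 1.9 is false → out
[6] lift (2,8): star map gives 0.11146; window check 0.3 ≤ 0.11146 < 1.9 is false → out
[7] lift (-1,-4): star map gives -0.05573; window check 0.3 ≤ -0.05573 < 1.9 is false → out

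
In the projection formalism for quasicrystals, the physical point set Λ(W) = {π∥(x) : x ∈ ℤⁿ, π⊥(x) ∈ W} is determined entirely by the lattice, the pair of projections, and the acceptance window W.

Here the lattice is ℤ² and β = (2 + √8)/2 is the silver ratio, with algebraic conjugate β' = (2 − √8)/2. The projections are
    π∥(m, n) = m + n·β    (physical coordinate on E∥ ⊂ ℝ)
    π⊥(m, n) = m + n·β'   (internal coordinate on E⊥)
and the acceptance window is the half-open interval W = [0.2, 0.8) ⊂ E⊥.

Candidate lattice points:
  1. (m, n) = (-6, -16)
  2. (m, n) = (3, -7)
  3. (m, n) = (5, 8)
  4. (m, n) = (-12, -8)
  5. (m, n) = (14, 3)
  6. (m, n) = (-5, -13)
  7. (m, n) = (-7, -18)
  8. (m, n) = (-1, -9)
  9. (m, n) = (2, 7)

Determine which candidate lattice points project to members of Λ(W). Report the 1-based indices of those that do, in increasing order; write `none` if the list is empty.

β' = (2−√8)/2 ≈ -0.41421.
[1] lift (-6,-16): star map gives 0.62742; window check 0.2 ≤ 0.62742 < 0.8 is true → IN Λ
[2] lift (3,-7): star map gives 5.89949; window check 0.2 ≤ 5.89949 < 0.8 is false → out
[3] lift (5,8): star map gives 1.68629; window check 0.2 ≤ 1.68629 < 0.8 is false → out
[4] lift (-12,-8): star map gives -8.68629; window check 0.2 ≤ -8.68629 < 0.8 is false → out
[5] lift (14,3): star map gives 12.75736; window check 0.2 ≤ 12.75736 < 0.8 is false → out
[6] lift (-5,-13): star map gives 0.38478; window check 0.2 ≤ 0.38478 < 0.8 is true → IN Λ
[7] lift (-7,-18): star map gives 0.45584; window check 0.2 ≤ 0.45584 < 0.8 is true → IN Λ
[8] lift (-1,-9): star map gives 2.72792; window check 0.2 ≤ 2.72792 < 0.8 is false → out
[9] lift (2,7): star map gives -0.89949; window check 0.2 ≤ -0.89949 < 0.8 is false → out

1, 6, 7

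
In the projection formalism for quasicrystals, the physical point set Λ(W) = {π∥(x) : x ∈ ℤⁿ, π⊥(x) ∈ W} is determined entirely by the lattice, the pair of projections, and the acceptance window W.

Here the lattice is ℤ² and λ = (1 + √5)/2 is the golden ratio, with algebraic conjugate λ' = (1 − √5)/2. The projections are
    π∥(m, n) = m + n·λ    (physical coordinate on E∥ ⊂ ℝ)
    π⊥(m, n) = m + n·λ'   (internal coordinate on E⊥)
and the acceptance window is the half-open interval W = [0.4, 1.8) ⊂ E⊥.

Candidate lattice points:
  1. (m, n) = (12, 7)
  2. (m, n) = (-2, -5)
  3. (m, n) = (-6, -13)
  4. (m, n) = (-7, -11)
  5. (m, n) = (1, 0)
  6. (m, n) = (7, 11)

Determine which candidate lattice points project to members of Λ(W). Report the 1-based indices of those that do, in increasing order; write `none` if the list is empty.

Compute λ' = (1−√5)/2 = -0.6180, so π⊥(m,n) = m -0.6180·n.
candidate 1: (m,n)=(12,7) → π∥ = 12+7·λ ≈ 23.3262, π⊥ = 12+7·λ' ≈ 7.6738 ∉ [0.4, 1.8) ⇒ out
candidate 2: (m,n)=(-2,-5) → π∥ = -2-5·λ ≈ -10.0902, π⊥ = -2-5·λ' ≈ 1.0902 ∈ [0.4, 1.8) ⇒ IN Λ
candidate 3: (m,n)=(-6,-13) → π∥ = -6-13·λ ≈ -27.0344, π⊥ = -6-13·λ' ≈ 2.0344 ∉ [0.4, 1.8) ⇒ out
candidate 4: (m,n)=(-7,-11) → π∥ = -7-11·λ ≈ -24.7984, π⊥ = -7-11·λ' ≈ -0.2016 ∉ [0.4, 1.8) ⇒ out
candidate 5: (m,n)=(1,0) → π∥ = 1+0·λ ≈ 1.0000, π⊥ = 1+0·λ' ≈ 1.0000 ∈ [0.4, 1.8) ⇒ IN Λ
candidate 6: (m,n)=(7,11) → π∥ = 7+11·λ ≈ 24.7984, π⊥ = 7+11·λ' ≈ 0.2016 ∉ [0.4, 1.8) ⇒ out

2, 5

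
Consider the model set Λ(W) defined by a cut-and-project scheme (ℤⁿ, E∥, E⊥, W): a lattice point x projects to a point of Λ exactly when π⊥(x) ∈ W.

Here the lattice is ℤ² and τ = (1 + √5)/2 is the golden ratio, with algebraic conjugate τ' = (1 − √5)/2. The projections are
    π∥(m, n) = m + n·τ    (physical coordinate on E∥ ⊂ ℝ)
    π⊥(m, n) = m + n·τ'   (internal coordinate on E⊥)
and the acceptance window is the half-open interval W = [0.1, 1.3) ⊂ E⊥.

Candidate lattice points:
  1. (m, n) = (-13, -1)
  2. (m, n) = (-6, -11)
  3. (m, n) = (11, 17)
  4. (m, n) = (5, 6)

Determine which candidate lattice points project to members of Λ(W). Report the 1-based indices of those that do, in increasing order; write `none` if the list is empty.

2, 3, 4

τ' = (1−√5)/2 ≈ -0.6180.
#1 (-13,-1): internal coord -13 + (-1)·τ' = -12.3820; -12.3820 ∉ [0.1, 1.3) → out
#2 (-6,-11): internal coord -6 + (-11)·τ' = +0.7984; +0.7984 ∈ [0.1, 1.3) → IN Λ
#3 (11,17): internal coord 11 + (17)·τ' = +0.4934; +0.4934 ∈ [0.1, 1.3) → IN Λ
#4 (5,6): internal coord 5 + (6)·τ' = +1.2918; +1.2918 ∈ [0.1, 1.3) → IN Λ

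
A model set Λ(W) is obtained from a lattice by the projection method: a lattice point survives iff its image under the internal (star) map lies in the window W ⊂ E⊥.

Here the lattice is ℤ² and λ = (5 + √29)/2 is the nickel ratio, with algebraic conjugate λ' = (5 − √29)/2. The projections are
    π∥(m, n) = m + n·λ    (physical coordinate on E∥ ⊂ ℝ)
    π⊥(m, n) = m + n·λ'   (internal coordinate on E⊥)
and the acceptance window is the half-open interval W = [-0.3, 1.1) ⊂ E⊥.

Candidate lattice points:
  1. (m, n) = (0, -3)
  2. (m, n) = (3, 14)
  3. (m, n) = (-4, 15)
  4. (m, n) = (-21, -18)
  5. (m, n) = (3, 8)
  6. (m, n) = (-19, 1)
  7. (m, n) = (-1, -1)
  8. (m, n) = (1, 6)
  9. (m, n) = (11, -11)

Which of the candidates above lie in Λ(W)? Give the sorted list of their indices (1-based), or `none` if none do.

1, 2, 8

λ' = (5−√29)/2 ≈ -0.1926.
[1] lift (0,-3): star map gives 0.5777; window check -0.3 ≤ 0.5777 < 1.1 is true → IN Λ
[2] lift (3,14): star map gives 0.3038; window check -0.3 ≤ 0.3038 < 1.1 is true → IN Λ
[3] lift (-4,15): star map gives -6.8887; window check -0.3 ≤ -6.8887 < 1.1 is false → out
[4] lift (-21,-18): star map gives -17.5335; window check -0.3 ≤ -17.5335 < 1.1 is false → out
[5] lift (3,8): star map gives 1.4593; window check -0.3 ≤ 1.4593 < 1.1 is false → out
[6] lift (-19,1): star map gives -19.1926; window check -0.3 ≤ -19.1926 < 1.1 is false → out
[7] lift (-1,-1): star map gives -0.8074; window check -0.3 ≤ -0.8074 < 1.1 is false → out
[8] lift (1,6): star map gives -0.1555; window check -0.3 ≤ -0.1555 < 1.1 is true → IN Λ
[9] lift (11,-11): star map gives 13.1184; window check -0.3 ≤ 13.1184 < 1.1 is false → out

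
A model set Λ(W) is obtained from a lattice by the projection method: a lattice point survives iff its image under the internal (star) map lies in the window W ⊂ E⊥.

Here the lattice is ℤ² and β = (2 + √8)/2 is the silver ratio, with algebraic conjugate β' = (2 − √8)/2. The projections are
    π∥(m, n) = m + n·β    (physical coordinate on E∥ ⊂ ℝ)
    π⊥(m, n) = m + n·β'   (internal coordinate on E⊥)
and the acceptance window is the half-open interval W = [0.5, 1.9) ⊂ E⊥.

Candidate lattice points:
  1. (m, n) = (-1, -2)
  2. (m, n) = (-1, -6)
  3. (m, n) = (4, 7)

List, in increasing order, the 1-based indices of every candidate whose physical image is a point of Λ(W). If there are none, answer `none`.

β' = (2−√8)/2 ≈ -0.414214.
candidate 1: (m,n)=(-1,-2) → π∥ = -1-2·β ≈ -5.828427, π⊥ = -1-2·β' ≈ -0.171573 ∉ [0.5, 1.9) ⇒ out
candidate 2: (m,n)=(-1,-6) → π∥ = -1-6·β ≈ -15.485281, π⊥ = -1-6·β' ≈ 1.485281 ∈ [0.5, 1.9) ⇒ IN Λ
candidate 3: (m,n)=(4,7) → π∥ = 4+7·β ≈ 20.899495, π⊥ = 4+7·β' ≈ 1.100505 ∈ [0.5, 1.9) ⇒ IN Λ

2, 3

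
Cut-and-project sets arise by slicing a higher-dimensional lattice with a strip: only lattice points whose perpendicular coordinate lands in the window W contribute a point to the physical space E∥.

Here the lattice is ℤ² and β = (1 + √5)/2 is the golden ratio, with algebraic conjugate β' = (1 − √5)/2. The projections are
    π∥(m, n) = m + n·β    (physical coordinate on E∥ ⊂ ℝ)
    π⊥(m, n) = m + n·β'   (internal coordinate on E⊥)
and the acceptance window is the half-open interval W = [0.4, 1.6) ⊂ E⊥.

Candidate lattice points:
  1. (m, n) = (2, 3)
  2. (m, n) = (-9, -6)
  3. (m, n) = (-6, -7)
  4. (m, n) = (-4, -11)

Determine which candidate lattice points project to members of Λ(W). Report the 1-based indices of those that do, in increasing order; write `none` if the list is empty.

none

β' = (1−√5)/2 ≈ -0.618034.
[1] lift (2,3): star map gives 0.145898; window check 0.4 ≤ 0.145898 < 1.6 is false → out
[2] lift (-9,-6): star map gives -5.291796; window check 0.4 ≤ -5.291796 < 1.6 is false → out
[3] lift (-6,-7): star map gives -1.673762; window check 0.4 ≤ -1.673762 < 1.6 is false → out
[4] lift (-4,-11): star map gives 2.798374; window check 0.4 ≤ 2.798374 < 1.6 is false → out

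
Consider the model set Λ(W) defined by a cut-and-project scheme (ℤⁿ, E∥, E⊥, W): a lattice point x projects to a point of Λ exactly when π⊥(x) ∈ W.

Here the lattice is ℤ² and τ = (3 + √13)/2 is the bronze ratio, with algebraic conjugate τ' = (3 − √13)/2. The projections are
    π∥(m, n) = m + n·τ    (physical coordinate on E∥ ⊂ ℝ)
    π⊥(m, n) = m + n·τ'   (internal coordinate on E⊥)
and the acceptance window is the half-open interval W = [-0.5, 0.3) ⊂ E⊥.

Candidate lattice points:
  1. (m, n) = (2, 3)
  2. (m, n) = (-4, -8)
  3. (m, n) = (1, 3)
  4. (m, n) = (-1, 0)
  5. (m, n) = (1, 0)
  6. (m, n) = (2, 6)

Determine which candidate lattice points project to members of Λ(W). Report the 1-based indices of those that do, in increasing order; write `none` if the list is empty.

3, 6

Compute τ' = (3−√13)/2 = -0.302776, so π⊥(m,n) = m -0.302776·n.
[1] lift (2,3): star map gives 1.091673; window check -0.5 ≤ 1.091673 < 0.3 is false → out
[2] lift (-4,-8): star map gives -1.577795; window check -0.5 ≤ -1.577795 < 0.3 is false → out
[3] lift (1,3): star map gives 0.091673; window check -0.5 ≤ 0.091673 < 0.3 is true → IN Λ
[4] lift (-1,0): star map gives -1.000000; window check -0.5 ≤ -1.000000 < 0.3 is false → out
[5] lift (1,0): star map gives 1.000000; window check -0.5 ≤ 1.000000 < 0.3 is false → out
[6] lift (2,6): star map gives 0.183346; window check -0.5 ≤ 0.183346 < 0.3 is true → IN Λ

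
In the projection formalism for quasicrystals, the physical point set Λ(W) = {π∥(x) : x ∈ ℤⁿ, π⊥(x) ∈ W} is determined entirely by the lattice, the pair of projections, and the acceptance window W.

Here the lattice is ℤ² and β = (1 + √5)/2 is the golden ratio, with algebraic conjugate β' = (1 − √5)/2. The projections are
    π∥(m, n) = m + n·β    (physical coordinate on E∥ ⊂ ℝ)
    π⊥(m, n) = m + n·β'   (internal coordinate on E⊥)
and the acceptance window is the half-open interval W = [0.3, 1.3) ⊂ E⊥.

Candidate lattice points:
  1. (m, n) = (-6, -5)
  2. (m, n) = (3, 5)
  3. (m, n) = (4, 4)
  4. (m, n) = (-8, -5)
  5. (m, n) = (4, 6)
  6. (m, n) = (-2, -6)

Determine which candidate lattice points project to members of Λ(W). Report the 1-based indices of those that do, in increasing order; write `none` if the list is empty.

Compute β' = (1−√5)/2 = -0.61803, so π⊥(m,n) = m -0.61803·n.
[1] lift (-6,-5): star map gives -2.90983; window check 0.3 ≤ -2.90983 < 1.3 is false → out
[2] lift (3,5): star map gives -0.09017; window check 0.3 ≤ -0.09017 < 1.3 is false → out
[3] lift (4,4): star map gives 1.52786; window check 0.3 ≤ 1.52786 < 1.3 is false → out
[4] lift (-8,-5): star map gives -4.90983; window check 0.3 ≤ -4.90983 < 1.3 is false → out
[5] lift (4,6): star map gives 0.29180; window check 0.3 ≤ 0.29180 < 1.3 is false → out
[6] lift (-2,-6): star map gives 1.70820; window check 0.3 ≤ 1.70820 < 1.3 is false → out

none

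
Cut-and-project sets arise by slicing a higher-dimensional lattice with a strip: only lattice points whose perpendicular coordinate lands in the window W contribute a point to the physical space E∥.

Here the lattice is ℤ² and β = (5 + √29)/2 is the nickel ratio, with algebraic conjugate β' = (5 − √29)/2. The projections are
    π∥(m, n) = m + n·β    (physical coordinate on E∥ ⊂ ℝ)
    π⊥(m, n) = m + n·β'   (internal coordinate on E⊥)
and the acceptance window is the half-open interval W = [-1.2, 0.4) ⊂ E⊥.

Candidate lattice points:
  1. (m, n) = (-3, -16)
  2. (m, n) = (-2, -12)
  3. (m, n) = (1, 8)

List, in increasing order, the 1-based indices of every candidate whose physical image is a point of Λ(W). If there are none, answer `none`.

β' = (5−√29)/2 ≈ -0.19258.
#1 (-3,-16): internal coord -3 + (-16)·β' = +0.08132; +0.08132 ∈ [-1.2, 0.4) → IN Λ
#2 (-2,-12): internal coord -2 + (-12)·β' = +0.31099; +0.31099 ∈ [-1.2, 0.4) → IN Λ
#3 (1,8): internal coord 1 + (8)·β' = -0.54066; -0.54066 ∈ [-1.2, 0.4) → IN Λ

1, 2, 3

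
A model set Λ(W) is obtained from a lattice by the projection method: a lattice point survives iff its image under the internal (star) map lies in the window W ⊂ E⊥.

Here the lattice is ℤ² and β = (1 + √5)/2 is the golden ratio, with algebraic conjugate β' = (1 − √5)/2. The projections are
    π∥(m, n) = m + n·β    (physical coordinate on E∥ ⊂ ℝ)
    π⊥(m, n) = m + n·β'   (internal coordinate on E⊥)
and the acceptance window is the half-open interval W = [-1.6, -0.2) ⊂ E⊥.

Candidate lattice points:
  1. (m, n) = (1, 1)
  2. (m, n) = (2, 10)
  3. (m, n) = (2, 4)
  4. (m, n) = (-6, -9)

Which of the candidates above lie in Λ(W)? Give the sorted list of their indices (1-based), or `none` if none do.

Numerically β ≈ 1.6180 and β' = −1/β ≈ -0.6180.
candidate 1: (m,n)=(1,1) → π∥ = 1+1·β ≈ 2.6180, π⊥ = 1+1·β' ≈ 0.3820 ∉ [-1.6, -0.2) ⇒ out
candidate 2: (m,n)=(2,10) → π∥ = 2+10·β ≈ 18.1803, π⊥ = 2+10·β' ≈ -4.1803 ∉ [-1.6, -0.2) ⇒ out
candidate 3: (m,n)=(2,4) → π∥ = 2+4·β ≈ 8.4721, π⊥ = 2+4·β' ≈ -0.4721 ∈ [-1.6, -0.2) ⇒ IN Λ
candidate 4: (m,n)=(-6,-9) → π∥ = -6-9·β ≈ -20.5623, π⊥ = -6-9·β' ≈ -0.4377 ∈ [-1.6, -0.2) ⇒ IN Λ

3, 4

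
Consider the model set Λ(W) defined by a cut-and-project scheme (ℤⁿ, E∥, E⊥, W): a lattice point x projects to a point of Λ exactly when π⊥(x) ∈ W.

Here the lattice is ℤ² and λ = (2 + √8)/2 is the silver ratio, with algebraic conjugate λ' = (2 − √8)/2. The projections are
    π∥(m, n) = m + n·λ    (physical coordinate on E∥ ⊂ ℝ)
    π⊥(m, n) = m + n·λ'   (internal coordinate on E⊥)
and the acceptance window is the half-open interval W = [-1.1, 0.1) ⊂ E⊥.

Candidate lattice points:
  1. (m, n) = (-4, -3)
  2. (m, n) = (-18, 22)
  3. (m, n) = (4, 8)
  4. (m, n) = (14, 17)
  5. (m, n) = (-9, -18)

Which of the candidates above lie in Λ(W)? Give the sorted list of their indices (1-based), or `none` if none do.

Compute λ' = (2−√8)/2 = -0.4142, so π⊥(m,n) = m -0.4142·n.
#1 (-4,-3): internal coord -4 + (-3)·λ' = -2.7574; -2.7574 ∉ [-1.1, 0.1) → out
#2 (-18,22): internal coord -18 + (22)·λ' = -27.1127; -27.1127 ∉ [-1.1, 0.1) → out
#3 (4,8): internal coord 4 + (8)·λ' = +0.6863; +0.6863 ∉ [-1.1, 0.1) → out
#4 (14,17): internal coord 14 + (17)·λ' = +6.9584; +6.9584 ∉ [-1.1, 0.1) → out
#5 (-9,-18): internal coord -9 + (-18)·λ' = -1.5442; -1.5442 ∉ [-1.1, 0.1) → out

none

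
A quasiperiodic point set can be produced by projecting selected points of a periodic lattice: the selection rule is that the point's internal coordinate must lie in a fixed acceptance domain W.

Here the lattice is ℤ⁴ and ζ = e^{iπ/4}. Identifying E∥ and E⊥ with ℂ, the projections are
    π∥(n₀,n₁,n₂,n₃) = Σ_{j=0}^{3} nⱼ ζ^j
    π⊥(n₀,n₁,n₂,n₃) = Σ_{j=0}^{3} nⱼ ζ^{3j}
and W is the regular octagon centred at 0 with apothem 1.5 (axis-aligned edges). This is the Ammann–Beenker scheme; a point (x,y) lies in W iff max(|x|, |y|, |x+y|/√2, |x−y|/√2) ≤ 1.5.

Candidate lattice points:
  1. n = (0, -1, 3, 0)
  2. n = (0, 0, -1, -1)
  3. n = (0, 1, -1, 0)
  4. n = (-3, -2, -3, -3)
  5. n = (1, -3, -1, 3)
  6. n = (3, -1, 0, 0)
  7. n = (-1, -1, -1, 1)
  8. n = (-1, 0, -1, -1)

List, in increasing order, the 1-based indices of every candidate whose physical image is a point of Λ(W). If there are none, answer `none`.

With ζ = e^{iπ/4} the internal vectors are ζ^0,ζ^3,ζ^6,ζ^9.
#1 (0, -1, 3, 0): internal (0.70711, -3.70711); octagon support 3.70711 vs apothem 1.5 → ∉ W
#2 (0, 0, -1, -1): internal (-0.70711, 0.29289); octagon support 0.70711 vs apothem 1.5 → ∈ W
#3 (0, 1, -1, 0): internal (-0.70711, 1.70711); octagon support 1.70711 vs apothem 1.5 → ∉ W
#4 (-3, -2, -3, -3): internal (-3.70711, -0.53553); octagon support 3.70711 vs apothem 1.5 → ∉ W
#5 (1, -3, -1, 3): internal (5.24264, 1.00000); octagon support 5.24264 vs apothem 1.5 → ∉ W
#6 (3, -1, 0, 0): internal (3.70711, -0.70711); octagon support 3.70711 vs apothem 1.5 → ∉ W
#7 (-1, -1, -1, 1): internal (0.41421, 1.00000); octagon support 1.00000 vs apothem 1.5 → ∈ W
#8 (-1, 0, -1, -1): internal (-1.70711, 0.29289); octagon support 1.70711 vs apothem 1.5 → ∉ W

2, 7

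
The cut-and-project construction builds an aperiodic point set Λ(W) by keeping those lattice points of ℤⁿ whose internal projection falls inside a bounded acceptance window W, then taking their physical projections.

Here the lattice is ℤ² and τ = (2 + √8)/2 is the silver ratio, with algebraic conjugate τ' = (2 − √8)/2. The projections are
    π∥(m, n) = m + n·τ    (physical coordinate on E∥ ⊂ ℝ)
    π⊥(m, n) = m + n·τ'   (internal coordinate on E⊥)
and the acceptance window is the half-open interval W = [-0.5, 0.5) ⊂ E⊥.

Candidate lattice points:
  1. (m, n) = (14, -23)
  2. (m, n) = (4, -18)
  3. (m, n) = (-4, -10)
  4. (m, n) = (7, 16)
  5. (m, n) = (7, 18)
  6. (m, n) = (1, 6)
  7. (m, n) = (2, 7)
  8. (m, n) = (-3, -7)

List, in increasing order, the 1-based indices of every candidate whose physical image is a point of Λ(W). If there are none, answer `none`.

3, 4, 5, 8

Numerically τ ≈ 2.41421 and τ' = −1/τ ≈ -0.41421.
candidate 1: (m,n)=(14,-23) → π∥ = 14-23·τ ≈ -41.52691, π⊥ = 14-23·τ' ≈ 23.52691 ∉ [-0.5, 0.5) ⇒ out
candidate 2: (m,n)=(4,-18) → π∥ = 4-18·τ ≈ -39.45584, π⊥ = 4-18·τ' ≈ 11.45584 ∉ [-0.5, 0.5) ⇒ out
candidate 3: (m,n)=(-4,-10) → π∥ = -4-10·τ ≈ -28.14214, π⊥ = -4-10·τ' ≈ 0.14214 ∈ [-0.5, 0.5) ⇒ IN Λ
candidate 4: (m,n)=(7,16) → π∥ = 7+16·τ ≈ 45.62742, π⊥ = 7+16·τ' ≈ 0.37258 ∈ [-0.5, 0.5) ⇒ IN Λ
candidate 5: (m,n)=(7,18) → π∥ = 7+18·τ ≈ 50.45584, π⊥ = 7+18·τ' ≈ -0.45584 ∈ [-0.5, 0.5) ⇒ IN Λ
candidate 6: (m,n)=(1,6) → π∥ = 1+6·τ ≈ 15.48528, π⊥ = 1+6·τ' ≈ -1.48528 ∉ [-0.5, 0.5) ⇒ out
candidate 7: (m,n)=(2,7) → π∥ = 2+7·τ ≈ 18.89949, π⊥ = 2+7·τ' ≈ -0.89949 ∉ [-0.5, 0.5) ⇒ out
candidate 8: (m,n)=(-3,-7) → π∥ = -3-7·τ ≈ -19.89949, π⊥ = -3-7·τ' ≈ -0.10051 ∈ [-0.5, 0.5) ⇒ IN Λ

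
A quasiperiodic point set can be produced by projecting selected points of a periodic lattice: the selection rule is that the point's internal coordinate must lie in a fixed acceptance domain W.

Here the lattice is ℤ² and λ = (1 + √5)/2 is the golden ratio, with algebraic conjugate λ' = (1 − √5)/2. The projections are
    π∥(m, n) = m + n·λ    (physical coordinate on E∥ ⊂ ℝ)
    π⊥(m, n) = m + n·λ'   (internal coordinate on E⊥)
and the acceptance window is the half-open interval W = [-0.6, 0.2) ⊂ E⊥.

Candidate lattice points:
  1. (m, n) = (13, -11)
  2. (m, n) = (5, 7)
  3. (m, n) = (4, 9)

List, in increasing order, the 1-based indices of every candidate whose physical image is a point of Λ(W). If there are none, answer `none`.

Compute λ' = (1−√5)/2 = -0.61803, so π⊥(m,n) = m -0.61803·n.
[1] lift (13,-11): star map gives 19.79837; window check -0.6 ≤ 19.79837 < 0.2 is false → out
[2] lift (5,7): star map gives 0.67376; window check -0.6 ≤ 0.67376 < 0.2 is false → out
[3] lift (4,9): star map gives -1.56231; window check -0.6 ≤ -1.56231 < 0.2 is false → out

none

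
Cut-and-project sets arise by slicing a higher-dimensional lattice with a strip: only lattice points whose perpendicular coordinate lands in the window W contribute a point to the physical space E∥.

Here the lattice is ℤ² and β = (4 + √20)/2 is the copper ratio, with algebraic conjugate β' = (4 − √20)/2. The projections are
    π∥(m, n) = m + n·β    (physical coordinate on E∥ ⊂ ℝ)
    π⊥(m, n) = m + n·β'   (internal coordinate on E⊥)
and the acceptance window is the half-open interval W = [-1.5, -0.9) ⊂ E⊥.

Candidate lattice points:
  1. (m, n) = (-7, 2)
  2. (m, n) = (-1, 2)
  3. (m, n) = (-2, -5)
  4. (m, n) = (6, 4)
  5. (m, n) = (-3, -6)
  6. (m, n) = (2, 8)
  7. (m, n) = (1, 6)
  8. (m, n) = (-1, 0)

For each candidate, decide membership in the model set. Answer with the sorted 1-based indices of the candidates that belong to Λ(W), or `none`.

2, 8

Numerically β ≈ 4.23607 and β' = −1/β ≈ -0.23607.
#1 (-7,2): internal coord -7 + (2)·β' = -7.47214; -7.47214 ∉ [-1.5, -0.9) → out
#2 (-1,2): internal coord -1 + (2)·β' = -1.47214; -1.47214 ∈ [-1.5, -0.9) → IN Λ
#3 (-2,-5): internal coord -2 + (-5)·β' = -0.81966; -0.81966 ∉ [-1.5, -0.9) → out
#4 (6,4): internal coord 6 + (4)·β' = +5.05573; +5.05573 ∉ [-1.5, -0.9) → out
#5 (-3,-6): internal coord -3 + (-6)·β' = -1.58359; -1.58359 ∉ [-1.5, -0.9) → out
#6 (2,8): internal coord 2 + (8)·β' = +0.11146; +0.11146 ∉ [-1.5, -0.9) → out
#7 (1,6): internal coord 1 + (6)·β' = -0.41641; -0.41641 ∉ [-1.5, -0.9) → out
#8 (-1,0): internal coord -1 + (0)·β' = -1.00000; -1.00000 ∈ [-1.5, -0.9) → IN Λ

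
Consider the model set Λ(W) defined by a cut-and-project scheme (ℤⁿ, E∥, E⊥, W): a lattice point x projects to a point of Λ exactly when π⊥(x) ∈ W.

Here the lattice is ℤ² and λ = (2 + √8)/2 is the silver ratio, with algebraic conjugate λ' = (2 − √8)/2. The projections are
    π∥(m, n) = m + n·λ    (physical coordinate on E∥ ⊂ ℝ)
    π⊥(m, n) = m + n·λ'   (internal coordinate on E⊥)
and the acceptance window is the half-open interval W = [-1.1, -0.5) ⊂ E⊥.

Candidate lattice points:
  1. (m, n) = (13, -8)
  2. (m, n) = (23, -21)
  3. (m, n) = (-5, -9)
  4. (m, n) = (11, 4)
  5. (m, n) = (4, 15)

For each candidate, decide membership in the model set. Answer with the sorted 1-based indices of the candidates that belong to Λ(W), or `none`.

λ' = (2−√8)/2 ≈ -0.4142.
#1 (13,-8): internal coord 13 + (-8)·λ' = +16.3137; +16.3137 ∉ [-1.1, -0.5) → out
#2 (23,-21): internal coord 23 + (-21)·λ' = +31.6985; +31.6985 ∉ [-1.1, -0.5) → out
#3 (-5,-9): internal coord -5 + (-9)·λ' = -1.2721; -1.2721 ∉ [-1.1, -0.5) → out
#4 (11,4): internal coord 11 + (4)·λ' = +9.3431; +9.3431 ∉ [-1.1, -0.5) → out
#5 (4,15): internal coord 4 + (15)·λ' = -2.2132; -2.2132 ∉ [-1.1, -0.5) → out

none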